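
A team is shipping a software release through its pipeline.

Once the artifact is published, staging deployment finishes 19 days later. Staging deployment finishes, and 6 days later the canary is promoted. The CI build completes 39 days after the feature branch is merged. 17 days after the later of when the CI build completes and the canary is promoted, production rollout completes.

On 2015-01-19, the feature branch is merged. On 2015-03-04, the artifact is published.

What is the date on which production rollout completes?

The feature branch is merged: Jan 19, 2015.
The CI build completes: Jan 19, 2015 + 39 days = Feb 27, 2015.
The artifact is published: Mar 4, 2015.
Staging deployment finishes: Mar 4, 2015 + 19 days = Mar 23, 2015.
The canary is promoted: Mar 23, 2015 + 6 days = Mar 29, 2015.
Both prerequisites met — the CI build completes (Feb 27, 2015), the canary is promoted (Mar 29, 2015); the later is Mar 29, 2015.
Production rollout completes: Mar 29, 2015 + 17 days = Apr 15, 2015.

2015-04-15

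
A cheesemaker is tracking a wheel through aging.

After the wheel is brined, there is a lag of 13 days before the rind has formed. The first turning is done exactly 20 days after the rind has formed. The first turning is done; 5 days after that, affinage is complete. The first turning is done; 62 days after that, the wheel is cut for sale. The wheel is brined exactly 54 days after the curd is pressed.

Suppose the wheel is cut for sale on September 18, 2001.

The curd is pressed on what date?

The wheel is cut for sale: Sep 18, 2001.
The first turning is done: Sep 18, 2001 − 62 days = Jul 18, 2001.
The rind has formed: Jul 18, 2001 − 20 days = Jun 28, 2001.
The wheel is brined: Jun 28, 2001 − 13 days = Jun 15, 2001.
The curd is pressed: Jun 15, 2001 − 54 days = Apr 22, 2001.

April 22, 2001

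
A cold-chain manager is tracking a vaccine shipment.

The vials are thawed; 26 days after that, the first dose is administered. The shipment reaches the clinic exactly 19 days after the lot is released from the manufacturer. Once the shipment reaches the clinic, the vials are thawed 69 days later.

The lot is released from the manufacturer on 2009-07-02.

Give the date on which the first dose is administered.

The lot is released from the manufacturer: Jul 2, 2009.
The shipment reaches the clinic: Jul 2, 2009 + 19 days = Jul 21, 2009.
The vials are thawed: Jul 21, 2009 + 69 days = Sep 28, 2009.
The first dose is administered: Sep 28, 2009 + 26 days = Oct 24, 2009.

2009-10-24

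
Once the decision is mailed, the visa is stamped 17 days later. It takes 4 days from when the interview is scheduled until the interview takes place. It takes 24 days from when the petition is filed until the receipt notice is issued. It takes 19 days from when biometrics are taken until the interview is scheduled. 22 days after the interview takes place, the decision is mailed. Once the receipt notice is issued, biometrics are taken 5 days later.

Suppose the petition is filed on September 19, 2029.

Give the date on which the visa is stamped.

December 19, 2029

The petition is filed: Sep 19, 2029.
The receipt notice is issued: Sep 19, 2029 + 24 days = Oct 13, 2029.
Biometrics are taken: Oct 13, 2029 + 5 days = Oct 18, 2029.
The interview is scheduled: Oct 18, 2029 + 19 days = Nov 6, 2029.
The interview takes place: Nov 6, 2029 + 4 days = Nov 10, 2029.
The decision is mailed: Nov 10, 2029 + 22 days = Dec 2, 2029.
The visa is stamped: Dec 2, 2029 + 17 days = Dec 19, 2029.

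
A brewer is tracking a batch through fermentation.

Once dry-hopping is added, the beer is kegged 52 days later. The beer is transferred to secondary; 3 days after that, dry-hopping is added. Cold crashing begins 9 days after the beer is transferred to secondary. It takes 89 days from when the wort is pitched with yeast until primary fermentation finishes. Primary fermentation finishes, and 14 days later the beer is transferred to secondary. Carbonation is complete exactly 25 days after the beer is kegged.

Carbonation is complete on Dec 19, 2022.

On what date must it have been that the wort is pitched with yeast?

Carbonation is complete: Dec 19, 2022.
The beer is kegged: Dec 19, 2022 − 25 days = Nov 24, 2022.
Dry-hopping is added: Nov 24, 2022 − 52 days = Oct 3, 2022.
The beer is transferred to secondary: Oct 3, 2022 − 3 days = Sep 30, 2022.
Primary fermentation finishes: Sep 30, 2022 − 14 days = Sep 16, 2022.
The wort is pitched with yeast: Sep 16, 2022 − 89 days = Jun 19, 2022.

Jun 19, 2022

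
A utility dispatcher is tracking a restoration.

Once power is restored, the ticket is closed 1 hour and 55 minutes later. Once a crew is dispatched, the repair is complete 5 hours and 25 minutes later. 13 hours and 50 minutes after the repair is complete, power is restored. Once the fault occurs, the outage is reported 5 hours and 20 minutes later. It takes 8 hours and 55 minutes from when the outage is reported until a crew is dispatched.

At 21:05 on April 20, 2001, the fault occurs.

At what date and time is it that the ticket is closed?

The fault occurs: 21:05 Apr 20, 2001.
The outage is reported: 21:05 Apr 20, 2001 + 5h20m = 02:25 Apr 21, 2001.
A crew is dispatched: 02:25 Apr 21, 2001 + 8h55m = 11:20 Apr 21, 2001.
The repair is complete: 11:20 Apr 21, 2001 + 5h25m = 16:45 Apr 21, 2001.
Power is restored: 16:45 Apr 21, 2001 + 13h50m = 06:35 Apr 22, 2001.
The ticket is closed: 06:35 Apr 22, 2001 + 1h55m = 08:30 Apr 22, 2001.

08:30 on April 22, 2001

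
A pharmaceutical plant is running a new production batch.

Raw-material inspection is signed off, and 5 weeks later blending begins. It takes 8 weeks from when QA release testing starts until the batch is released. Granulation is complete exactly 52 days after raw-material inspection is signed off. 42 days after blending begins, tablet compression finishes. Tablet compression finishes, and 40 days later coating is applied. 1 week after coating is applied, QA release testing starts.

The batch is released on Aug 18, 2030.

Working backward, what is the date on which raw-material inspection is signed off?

The batch is released: Aug 18, 2030.
QA release testing starts: Aug 18, 2030 − 8 weeks = Jun 23, 2030.
Coating is applied: Jun 23, 2030 − 1 week = Jun 16, 2030.
Tablet compression finishes: Jun 16, 2030 − 40 days = May 7, 2030.
Blending begins: May 7, 2030 − 42 days = Mar 26, 2030.
Raw-material inspection is signed off: Mar 26, 2030 − 5 weeks = Feb 19, 2030.

Feb 19, 2030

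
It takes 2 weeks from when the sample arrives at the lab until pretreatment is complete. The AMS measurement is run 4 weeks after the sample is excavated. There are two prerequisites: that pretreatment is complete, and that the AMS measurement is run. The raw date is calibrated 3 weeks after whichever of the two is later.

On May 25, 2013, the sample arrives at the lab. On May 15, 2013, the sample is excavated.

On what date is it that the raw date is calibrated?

The sample arrives at the lab: May 25, 2013.
Pretreatment is complete: May 25, 2013 + 2 weeks = Jun 8, 2013.
The sample is excavated: May 15, 2013.
The AMS measurement is run: May 15, 2013 + 4 weeks = Jun 12, 2013.
Both prerequisites met — pretreatment is complete (Jun 8, 2013), the AMS measurement is run (Jun 12, 2013); the later is Jun 12, 2013.
The raw date is calibrated: Jun 12, 2013 + 3 weeks = Jul 3, 2013.

Jul 3, 2013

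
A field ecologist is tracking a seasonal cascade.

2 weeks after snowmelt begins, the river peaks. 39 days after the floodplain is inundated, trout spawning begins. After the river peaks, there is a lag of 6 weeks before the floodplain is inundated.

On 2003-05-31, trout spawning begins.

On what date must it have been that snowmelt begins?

2003-02-25

Trout spawning begins: May 31, 2003.
The floodplain is inundated: May 31, 2003 − 39 days = Apr 22, 2003.
The river peaks: Apr 22, 2003 − 6 weeks = Mar 11, 2003.
Snowmelt begins: Mar 11, 2003 − 2 weeks = Feb 25, 2003.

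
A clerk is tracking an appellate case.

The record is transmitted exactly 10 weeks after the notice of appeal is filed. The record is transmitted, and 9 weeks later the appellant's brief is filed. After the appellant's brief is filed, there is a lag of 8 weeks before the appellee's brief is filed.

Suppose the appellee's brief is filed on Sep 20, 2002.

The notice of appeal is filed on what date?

Mar 15, 2002

The appellee's brief is filed: Sep 20, 2002.
The appellant's brief is filed: Sep 20, 2002 − 8 weeks = Jul 26, 2002.
The record is transmitted: Jul 26, 2002 − 9 weeks = May 24, 2002.
The notice of appeal is filed: May 24, 2002 − 10 weeks = Mar 15, 2002.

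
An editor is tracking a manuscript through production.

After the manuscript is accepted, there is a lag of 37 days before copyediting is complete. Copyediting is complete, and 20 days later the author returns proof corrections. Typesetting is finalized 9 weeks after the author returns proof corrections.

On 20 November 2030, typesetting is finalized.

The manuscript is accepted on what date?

23 July 2030

Typesetting is finalized: Nov 20, 2030.
The author returns proof corrections: Nov 20, 2030 − 9 weeks = Sep 18, 2030.
Copyediting is complete: Sep 18, 2030 − 20 days = Aug 29, 2030.
The manuscript is accepted: Aug 29, 2030 − 37 days = Jul 23, 2030.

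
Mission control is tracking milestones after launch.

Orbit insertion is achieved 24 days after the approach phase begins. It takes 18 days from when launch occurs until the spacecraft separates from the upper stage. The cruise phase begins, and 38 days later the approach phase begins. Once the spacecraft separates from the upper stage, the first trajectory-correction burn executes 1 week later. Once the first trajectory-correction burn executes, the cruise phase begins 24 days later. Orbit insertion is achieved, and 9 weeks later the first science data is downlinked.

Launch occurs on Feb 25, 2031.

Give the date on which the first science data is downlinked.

Launch occurs: Feb 25, 2031.
The spacecraft separates from the upper stage: Feb 25, 2031 + 18 days = Mar 15, 2031.
The first trajectory-correction burn executes: Mar 15, 2031 + 1 week = Mar 22, 2031.
The cruise phase begins: Mar 22, 2031 + 24 days = Apr 15, 2031.
The approach phase begins: Apr 15, 2031 + 38 days = May 23, 2031.
Orbit insertion is achieved: May 23, 2031 + 24 days = Jun 16, 2031.
The first science data is downlinked: Jun 16, 2031 + 9 weeks = Aug 18, 2031.

Aug 18, 2031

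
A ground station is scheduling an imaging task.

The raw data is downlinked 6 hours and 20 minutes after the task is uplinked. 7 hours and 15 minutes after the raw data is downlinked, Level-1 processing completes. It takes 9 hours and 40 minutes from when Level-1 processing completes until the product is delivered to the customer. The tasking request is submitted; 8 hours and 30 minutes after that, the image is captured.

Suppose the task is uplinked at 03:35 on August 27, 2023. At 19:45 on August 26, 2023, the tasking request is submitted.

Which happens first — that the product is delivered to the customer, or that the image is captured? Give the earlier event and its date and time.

The image is captured — 04:15 on August 27, 2023

The task is uplinked: 03:35 Aug 27, 2023.
The raw data is downlinked: 03:35 Aug 27, 2023 + 6h20m = 09:55 Aug 27, 2023.
Level-1 processing completes: 09:55 Aug 27, 2023 + 7h15m = 17:10 Aug 27, 2023.
The product is delivered to the customer: 17:10 Aug 27, 2023 + 9h40m = 02:50 Aug 28, 2023.
The tasking request is submitted: 19:45 Aug 26, 2023.
The image is captured: 19:45 Aug 26, 2023 + 8h30m = 04:15 Aug 27, 2023.
Comparing: the product is delivered to the customer at 02:50 Aug 28, 2023 vs the image is captured at 04:15 Aug 27, 2023. Earlier: the image is captured.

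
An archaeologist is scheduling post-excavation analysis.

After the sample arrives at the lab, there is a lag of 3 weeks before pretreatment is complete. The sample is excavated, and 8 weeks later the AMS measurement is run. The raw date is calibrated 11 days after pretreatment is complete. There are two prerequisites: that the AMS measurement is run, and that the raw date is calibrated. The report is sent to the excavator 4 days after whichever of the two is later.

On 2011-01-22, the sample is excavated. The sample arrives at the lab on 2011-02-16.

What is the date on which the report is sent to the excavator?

The sample is excavated: Jan 22, 2011.
The AMS measurement is run: Jan 22, 2011 + 8 weeks = Mar 19, 2011.
The sample arrives at the lab: Feb 16, 2011.
Pretreatment is complete: Feb 16, 2011 + 3 weeks = Mar 9, 2011.
The raw date is calibrated: Mar 9, 2011 + 11 days = Mar 20, 2011.
Both prerequisites met — the AMS measurement is run (Mar 19, 2011), the raw date is calibrated (Mar 20, 2011); the later is Mar 20, 2011.
The report is sent to the excavator: Mar 20, 2011 + 4 days = Mar 24, 2011.

2011-03-24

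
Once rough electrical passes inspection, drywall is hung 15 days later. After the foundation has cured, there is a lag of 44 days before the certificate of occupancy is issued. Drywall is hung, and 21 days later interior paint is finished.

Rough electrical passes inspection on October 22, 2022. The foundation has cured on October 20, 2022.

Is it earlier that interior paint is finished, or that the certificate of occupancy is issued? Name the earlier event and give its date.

Rough electrical passes inspection: Oct 22, 2022.
Drywall is hung: Oct 22, 2022 + 15 days = Nov 6, 2022.
Interior paint is finished: Nov 6, 2022 + 21 days = Nov 27, 2022.
The foundation has cured: Oct 20, 2022.
The certificate of occupancy is issued: Oct 20, 2022 + 44 days = Dec 3, 2022.
Comparing: interior paint is finished on Nov 27, 2022 vs the certificate of occupancy is issued on Dec 3, 2022. Earlier: interior paint is finished.

Interior paint is finished — November 27, 2022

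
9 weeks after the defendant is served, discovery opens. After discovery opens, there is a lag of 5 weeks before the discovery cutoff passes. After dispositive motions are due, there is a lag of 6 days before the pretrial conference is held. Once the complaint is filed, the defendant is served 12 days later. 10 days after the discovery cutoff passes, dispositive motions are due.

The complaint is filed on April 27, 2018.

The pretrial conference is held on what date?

The complaint is filed: Apr 27, 2018.
The defendant is served: Apr 27, 2018 + 12 days = May 9, 2018.
Discovery opens: May 9, 2018 + 9 weeks = Jul 11, 2018.
The discovery cutoff passes: Jul 11, 2018 + 5 weeks = Aug 15, 2018.
Dispositive motions are due: Aug 15, 2018 + 10 days = Aug 25, 2018.
The pretrial conference is held: Aug 25, 2018 + 6 days = Aug 31, 2018.

August 31, 2018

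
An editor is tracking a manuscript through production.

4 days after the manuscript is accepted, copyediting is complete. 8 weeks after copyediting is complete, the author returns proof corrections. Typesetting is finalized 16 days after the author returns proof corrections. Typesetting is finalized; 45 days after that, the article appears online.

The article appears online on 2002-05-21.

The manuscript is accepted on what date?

The article appears online: May 21, 2002.
Typesetting is finalized: May 21, 2002 − 45 days = Apr 6, 2002.
The author returns proof corrections: Apr 6, 2002 − 16 days = Mar 21, 2002.
Copyediting is complete: Mar 21, 2002 − 8 weeks = Jan 24, 2002.
The manuscript is accepted: Jan 24, 2002 − 4 days = Jan 20, 2002.

2002-01-20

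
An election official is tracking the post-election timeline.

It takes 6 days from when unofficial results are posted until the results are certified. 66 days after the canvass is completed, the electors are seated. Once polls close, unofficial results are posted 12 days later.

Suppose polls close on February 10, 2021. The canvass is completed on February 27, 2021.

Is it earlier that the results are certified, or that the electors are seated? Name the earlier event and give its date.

Polls close: Feb 10, 2021.
Unofficial results are posted: Feb 10, 2021 + 12 days = Feb 22, 2021.
The results are certified: Feb 22, 2021 + 6 days = Feb 28, 2021.
The canvass is completed: Feb 27, 2021.
The electors are seated: Feb 27, 2021 + 66 days = May 4, 2021.
Comparing: the results are certified on Feb 28, 2021 vs the electors are seated on May 4, 2021. Earlier: the results are certified.

The results are certified — February 28, 2021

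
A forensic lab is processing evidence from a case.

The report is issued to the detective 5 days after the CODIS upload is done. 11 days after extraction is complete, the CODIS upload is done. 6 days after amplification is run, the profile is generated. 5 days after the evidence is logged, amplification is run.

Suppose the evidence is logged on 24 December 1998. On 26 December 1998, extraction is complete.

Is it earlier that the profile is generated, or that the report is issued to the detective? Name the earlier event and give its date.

The profile is generated — 4 January 1999

The evidence is logged: Dec 24, 1998.
Amplification is run: Dec 24, 1998 + 5 days = Dec 29, 1998.
The profile is generated: Dec 29, 1998 + 6 days = Jan 4, 1999.
Extraction is complete: Dec 26, 1998.
The CODIS upload is done: Dec 26, 1998 + 11 days = Jan 6, 1999.
The report is issued to the detective: Jan 6, 1999 + 5 days = Jan 11, 1999.
Comparing: the profile is generated on Jan 4, 1999 vs the report is issued to the detective on Jan 11, 1999. Earlier: the profile is generated.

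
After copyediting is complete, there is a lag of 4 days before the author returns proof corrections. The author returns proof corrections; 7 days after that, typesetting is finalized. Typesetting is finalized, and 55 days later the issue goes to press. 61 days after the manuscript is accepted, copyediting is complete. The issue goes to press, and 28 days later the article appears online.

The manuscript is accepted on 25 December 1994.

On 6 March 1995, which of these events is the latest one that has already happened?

The author returns proof corrections

The manuscript is accepted: Dec 25, 1994.
Copyediting is complete: Dec 25, 1994 + 61 days = Feb 24, 1995.
The author returns proof corrections: Feb 24, 1995 + 4 days = Feb 28, 1995.
Typesetting is finalized: Feb 28, 1995 + 7 days = Mar 7, 1995.
The issue goes to press: Mar 7, 1995 + 55 days = May 1, 1995.
The article appears online: May 1, 1995 + 28 days = May 29, 1995.
Mar 6, 1995 falls between when the author returns proof corrections (Feb 28, 1995) and when typesetting is finalized (Mar 7, 1995).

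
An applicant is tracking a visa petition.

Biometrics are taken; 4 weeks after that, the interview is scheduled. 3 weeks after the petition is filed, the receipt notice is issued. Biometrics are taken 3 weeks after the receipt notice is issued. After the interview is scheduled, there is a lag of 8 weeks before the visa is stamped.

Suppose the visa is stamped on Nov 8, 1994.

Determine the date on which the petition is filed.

The visa is stamped: Nov 8, 1994.
The interview is scheduled: Nov 8, 1994 − 8 weeks = Sep 13, 1994.
Biometrics are taken: Sep 13, 1994 − 4 weeks = Aug 16, 1994.
The receipt notice is issued: Aug 16, 1994 − 3 weeks = Jul 26, 1994.
The petition is filed: Jul 26, 1994 − 3 weeks = Jul 5, 1994.

Jul 5, 1994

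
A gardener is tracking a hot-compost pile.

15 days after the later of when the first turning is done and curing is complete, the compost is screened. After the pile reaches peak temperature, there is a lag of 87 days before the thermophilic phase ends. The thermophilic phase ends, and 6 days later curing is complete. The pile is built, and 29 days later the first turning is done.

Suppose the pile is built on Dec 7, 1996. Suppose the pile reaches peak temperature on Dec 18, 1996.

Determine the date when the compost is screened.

Apr 5, 1997

The pile is built: Dec 7, 1996.
The first turning is done: Dec 7, 1996 + 29 days = Jan 5, 1997.
The pile reaches peak temperature: Dec 18, 1996.
The thermophilic phase ends: Dec 18, 1996 + 87 days = Mar 15, 1997.
Curing is complete: Mar 15, 1997 + 6 days = Mar 21, 1997.
Both prerequisites met — the first turning is done (Jan 5, 1997), curing is complete (Mar 21, 1997); the later is Mar 21, 1997.
The compost is screened: Mar 21, 1997 + 15 days = Apr 5, 1997.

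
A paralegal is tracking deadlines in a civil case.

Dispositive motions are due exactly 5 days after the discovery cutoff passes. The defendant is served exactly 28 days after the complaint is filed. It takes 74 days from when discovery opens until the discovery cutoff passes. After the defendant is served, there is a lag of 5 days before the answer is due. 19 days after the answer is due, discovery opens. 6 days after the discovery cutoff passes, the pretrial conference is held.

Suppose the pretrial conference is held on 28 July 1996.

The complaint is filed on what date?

The pretrial conference is held: Jul 28, 1996.
The discovery cutoff passes: Jul 28, 1996 − 6 days = Jul 22, 1996.
Discovery opens: Jul 22, 1996 − 74 days = May 9, 1996.
The answer is due: May 9, 1996 − 19 days = Apr 20, 1996.
The defendant is served: Apr 20, 1996 − 5 days = Apr 15, 1996.
The complaint is filed: Apr 15, 1996 − 28 days = Mar 18, 1996.

18 March 1996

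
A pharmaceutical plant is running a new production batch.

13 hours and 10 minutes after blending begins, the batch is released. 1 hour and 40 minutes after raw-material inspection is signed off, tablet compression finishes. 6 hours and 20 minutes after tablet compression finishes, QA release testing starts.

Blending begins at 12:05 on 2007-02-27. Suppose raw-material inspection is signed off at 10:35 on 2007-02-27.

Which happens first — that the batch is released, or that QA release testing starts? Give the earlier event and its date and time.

Blending begins: 12:05 Feb 27, 2007.
The batch is released: 12:05 Feb 27, 2007 + 13h10m = 01:15 Feb 28, 2007.
Raw-material inspection is signed off: 10:35 Feb 27, 2007.
Tablet compression finishes: 10:35 Feb 27, 2007 + 1h40m = 12:15 Feb 27, 2007.
QA release testing starts: 12:15 Feb 27, 2007 + 6h20m = 18:35 Feb 27, 2007.
Comparing: the batch is released at 01:15 Feb 28, 2007 vs QA release testing starts at 18:35 Feb 27, 2007. Earlier: QA release testing starts.

QA release testing starts — 18:35 on 2007-02-27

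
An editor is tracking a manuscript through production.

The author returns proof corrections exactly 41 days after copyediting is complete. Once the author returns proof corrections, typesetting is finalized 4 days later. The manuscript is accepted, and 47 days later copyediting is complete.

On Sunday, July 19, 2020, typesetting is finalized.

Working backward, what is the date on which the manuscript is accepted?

Typesetting is finalized: Jul 19, 2020.
The author returns proof corrections: Jul 19, 2020 − 4 days = Jul 15, 2020.
Copyediting is complete: Jul 15, 2020 − 41 days = Jun 4, 2020.
The manuscript is accepted: Jun 4, 2020 − 47 days = Apr 18, 2020.

Saturday, April 18, 2020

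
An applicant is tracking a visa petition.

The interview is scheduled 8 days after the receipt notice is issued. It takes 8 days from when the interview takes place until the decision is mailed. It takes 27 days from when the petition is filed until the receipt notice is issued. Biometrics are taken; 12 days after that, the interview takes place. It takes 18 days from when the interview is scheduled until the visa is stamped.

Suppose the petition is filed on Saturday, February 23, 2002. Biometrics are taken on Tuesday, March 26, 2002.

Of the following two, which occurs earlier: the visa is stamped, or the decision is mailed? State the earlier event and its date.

The petition is filed: Feb 23, 2002.
The receipt notice is issued: Feb 23, 2002 + 27 days = Mar 22, 2002.
The interview is scheduled: Mar 22, 2002 + 8 days = Mar 30, 2002.
The visa is stamped: Mar 30, 2002 + 18 days = Apr 17, 2002.
Biometrics are taken: Mar 26, 2002.
The interview takes place: Mar 26, 2002 + 12 days = Apr 7, 2002.
The decision is mailed: Apr 7, 2002 + 8 days = Apr 15, 2002.
Comparing: the visa is stamped on Apr 17, 2002 vs the decision is mailed on Apr 15, 2002. Earlier: the decision is mailed.

The decision is mailed — Monday, April 15, 2002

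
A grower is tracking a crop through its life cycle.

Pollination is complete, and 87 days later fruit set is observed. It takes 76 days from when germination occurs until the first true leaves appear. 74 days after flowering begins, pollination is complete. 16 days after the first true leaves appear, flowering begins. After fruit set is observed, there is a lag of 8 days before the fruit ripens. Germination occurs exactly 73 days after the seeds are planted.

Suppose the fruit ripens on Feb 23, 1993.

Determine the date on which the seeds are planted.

Mar 26, 1992

The fruit ripens: Feb 23, 1993.
Fruit set is observed: Feb 23, 1993 − 8 days = Feb 15, 1993.
Pollination is complete: Feb 15, 1993 − 87 days = Nov 20, 1992.
Flowering begins: Nov 20, 1992 − 74 days = Sep 7, 1992.
The first true leaves appear: Sep 7, 1992 − 16 days = Aug 22, 1992.
Germination occurs: Aug 22, 1992 − 76 days = Jun 7, 1992.
The seeds are planted: Jun 7, 1992 − 73 days = Mar 26, 1992.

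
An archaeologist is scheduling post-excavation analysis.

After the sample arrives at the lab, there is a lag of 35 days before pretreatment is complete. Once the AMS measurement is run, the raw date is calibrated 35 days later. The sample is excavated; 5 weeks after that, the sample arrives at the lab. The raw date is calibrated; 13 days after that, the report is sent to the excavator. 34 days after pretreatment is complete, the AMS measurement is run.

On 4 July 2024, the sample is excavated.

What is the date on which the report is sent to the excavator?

3 December 2024

The sample is excavated: Jul 4, 2024.
The sample arrives at the lab: Jul 4, 2024 + 5 weeks = Aug 8, 2024.
Pretreatment is complete: Aug 8, 2024 + 35 days = Sep 12, 2024.
The AMS measurement is run: Sep 12, 2024 + 34 days = Oct 16, 2024.
The raw date is calibrated: Oct 16, 2024 + 35 days = Nov 20, 2024.
The report is sent to the excavator: Nov 20, 2024 + 13 days = Dec 3, 2024.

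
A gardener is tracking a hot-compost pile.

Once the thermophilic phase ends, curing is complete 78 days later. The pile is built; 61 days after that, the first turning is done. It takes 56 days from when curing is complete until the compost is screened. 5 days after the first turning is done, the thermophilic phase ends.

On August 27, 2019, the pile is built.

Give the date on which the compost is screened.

The pile is built: Aug 27, 2019.
The first turning is done: Aug 27, 2019 + 61 days = Oct 27, 2019.
The thermophilic phase ends: Oct 27, 2019 + 5 days = Nov 1, 2019.
Curing is complete: Nov 1, 2019 + 78 days = Jan 18, 2020.
The compost is screened: Jan 18, 2020 + 56 days = Mar 14, 2020.

March 14, 2020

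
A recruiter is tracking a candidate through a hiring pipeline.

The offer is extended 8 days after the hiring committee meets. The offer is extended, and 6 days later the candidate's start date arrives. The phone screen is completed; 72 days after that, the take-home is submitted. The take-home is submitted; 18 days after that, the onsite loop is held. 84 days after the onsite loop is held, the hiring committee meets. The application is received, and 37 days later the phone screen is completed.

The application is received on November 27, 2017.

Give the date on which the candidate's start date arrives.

The application is received: Nov 27, 2017.
The phone screen is completed: Nov 27, 2017 + 37 days = Jan 3, 2018.
The take-home is submitted: Jan 3, 2018 + 72 days = Mar 16, 2018.
The onsite loop is held: Mar 16, 2018 + 18 days = Apr 3, 2018.
The hiring committee meets: Apr 3, 2018 + 84 days = Jun 26, 2018.
The offer is extended: Jun 26, 2018 + 8 days = Jul 4, 2018.
The candidate's start date arrives: Jul 4, 2018 + 6 days = Jul 10, 2018.

July 10, 2018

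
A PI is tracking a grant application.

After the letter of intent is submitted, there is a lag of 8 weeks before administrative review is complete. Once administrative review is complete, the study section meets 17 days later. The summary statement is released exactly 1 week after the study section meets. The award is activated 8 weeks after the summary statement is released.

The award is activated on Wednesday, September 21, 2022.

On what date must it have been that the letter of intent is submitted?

The award is activated: Sep 21, 2022.
The summary statement is released: Sep 21, 2022 − 8 weeks = Jul 27, 2022.
The study section meets: Jul 27, 2022 − 1 week = Jul 20, 2022.
Administrative review is complete: Jul 20, 2022 − 17 days = Jul 3, 2022.
The letter of intent is submitted: Jul 3, 2022 − 8 weeks = May 8, 2022.

Sunday, May 8, 2022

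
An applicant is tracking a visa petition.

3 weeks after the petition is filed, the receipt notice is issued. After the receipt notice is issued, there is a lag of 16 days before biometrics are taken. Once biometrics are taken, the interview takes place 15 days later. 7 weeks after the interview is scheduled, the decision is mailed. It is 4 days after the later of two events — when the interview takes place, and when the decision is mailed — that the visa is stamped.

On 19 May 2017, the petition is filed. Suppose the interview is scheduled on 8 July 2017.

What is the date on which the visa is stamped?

The petition is filed: May 19, 2017.
The receipt notice is issued: May 19, 2017 + 3 weeks = Jun 9, 2017.
Biometrics are taken: Jun 9, 2017 + 16 days = Jun 25, 2017.
The interview takes place: Jun 25, 2017 + 15 days = Jul 10, 2017.
The interview is scheduled: Jul 8, 2017.
The decision is mailed: Jul 8, 2017 + 7 weeks = Aug 26, 2017.
Both prerequisites met — the interview takes place (Jul 10, 2017), the decision is mailed (Aug 26, 2017); the later is Aug 26, 2017.
The visa is stamped: Aug 26, 2017 + 4 days = Aug 30, 2017.

30 August 2017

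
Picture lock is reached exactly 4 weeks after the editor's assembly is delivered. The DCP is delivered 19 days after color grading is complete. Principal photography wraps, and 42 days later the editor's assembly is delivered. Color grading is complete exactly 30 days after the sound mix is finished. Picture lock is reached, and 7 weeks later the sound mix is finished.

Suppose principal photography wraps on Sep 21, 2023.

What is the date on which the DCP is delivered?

Principal photography wraps: Sep 21, 2023.
The editor's assembly is delivered: Sep 21, 2023 + 42 days = Nov 2, 2023.
Picture lock is reached: Nov 2, 2023 + 4 weeks = Nov 30, 2023.
The sound mix is finished: Nov 30, 2023 + 7 weeks = Jan 18, 2024.
Color grading is complete: Jan 18, 2024 + 30 days = Feb 17, 2024.
The DCP is delivered: Feb 17, 2024 + 19 days = Mar 7, 2024.

Mar 7, 2024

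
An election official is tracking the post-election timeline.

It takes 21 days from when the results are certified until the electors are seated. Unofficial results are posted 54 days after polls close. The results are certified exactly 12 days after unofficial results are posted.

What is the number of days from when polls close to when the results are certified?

Causal path: polls close → unofficial results are posted → the results are certified.
Total delay along the path: 54 + 12 = 66 days.

66 days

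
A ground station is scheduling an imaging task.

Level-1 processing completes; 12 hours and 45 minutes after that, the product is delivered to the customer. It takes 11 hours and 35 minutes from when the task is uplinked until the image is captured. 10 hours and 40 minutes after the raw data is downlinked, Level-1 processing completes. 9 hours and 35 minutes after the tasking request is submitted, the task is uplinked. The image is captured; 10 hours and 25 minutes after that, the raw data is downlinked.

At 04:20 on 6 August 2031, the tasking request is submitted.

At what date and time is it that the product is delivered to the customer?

11:20 on 8 August 2031

The tasking request is submitted: 04:20 Aug 6, 2031.
The task is uplinked: 04:20 Aug 6, 2031 + 9h35m = 13:55 Aug 6, 2031.
The image is captured: 13:55 Aug 6, 2031 + 11h35m = 01:30 Aug 7, 2031.
The raw data is downlinked: 01:30 Aug 7, 2031 + 10h25m = 11:55 Aug 7, 2031.
Level-1 processing completes: 11:55 Aug 7, 2031 + 10h40m = 22:35 Aug 7, 2031.
The product is delivered to the customer: 22:35 Aug 7, 2031 + 12h45m = 11:20 Aug 8, 2031.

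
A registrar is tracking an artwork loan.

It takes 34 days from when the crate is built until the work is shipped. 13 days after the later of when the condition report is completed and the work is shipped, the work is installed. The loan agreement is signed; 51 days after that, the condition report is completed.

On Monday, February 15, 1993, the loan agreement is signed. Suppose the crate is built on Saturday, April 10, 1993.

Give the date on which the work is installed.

The loan agreement is signed: Feb 15, 1993.
The condition report is completed: Feb 15, 1993 + 51 days = Apr 7, 1993.
The crate is built: Apr 10, 1993.
The work is shipped: Apr 10, 1993 + 34 days = May 14, 1993.
Both prerequisites met — the condition report is completed (Apr 7, 1993), the work is shipped (May 14, 1993); the later is May 14, 1993.
The work is installed: May 14, 1993 + 13 days = May 27, 1993.

Thursday, May 27, 1993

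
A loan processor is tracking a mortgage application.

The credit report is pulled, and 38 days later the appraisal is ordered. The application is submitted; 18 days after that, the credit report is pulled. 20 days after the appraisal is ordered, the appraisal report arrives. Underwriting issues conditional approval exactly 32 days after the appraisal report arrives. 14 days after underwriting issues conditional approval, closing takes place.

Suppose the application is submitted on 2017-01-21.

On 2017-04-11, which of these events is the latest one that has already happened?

The appraisal report arrives

The application is submitted: Jan 21, 2017.
The credit report is pulled: Jan 21, 2017 + 18 days = Feb 8, 2017.
The appraisal is ordered: Feb 8, 2017 + 38 days = Mar 18, 2017.
The appraisal report arrives: Mar 18, 2017 + 20 days = Apr 7, 2017.
Underwriting issues conditional approval: Apr 7, 2017 + 32 days = May 9, 2017.
Closing takes place: May 9, 2017 + 14 days = May 23, 2017.
Apr 11, 2017 falls between when the appraisal report arrives (Apr 7, 2017) and when underwriting issues conditional approval (May 9, 2017).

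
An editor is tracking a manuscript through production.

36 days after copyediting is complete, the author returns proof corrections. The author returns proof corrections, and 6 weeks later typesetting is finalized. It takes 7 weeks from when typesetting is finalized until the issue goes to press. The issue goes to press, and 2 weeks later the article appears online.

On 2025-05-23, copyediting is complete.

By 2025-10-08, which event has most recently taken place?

Copyediting is complete: May 23, 2025.
The author returns proof corrections: May 23, 2025 + 36 days = Jun 28, 2025.
Typesetting is finalized: Jun 28, 2025 + 6 weeks = Aug 9, 2025.
The issue goes to press: Aug 9, 2025 + 7 weeks = Sep 27, 2025.
The article appears online: Sep 27, 2025 + 2 weeks = Oct 11, 2025.
Oct 8, 2025 falls between when the issue goes to press (Sep 27, 2025) and when the article appears online (Oct 11, 2025).

The issue goes to press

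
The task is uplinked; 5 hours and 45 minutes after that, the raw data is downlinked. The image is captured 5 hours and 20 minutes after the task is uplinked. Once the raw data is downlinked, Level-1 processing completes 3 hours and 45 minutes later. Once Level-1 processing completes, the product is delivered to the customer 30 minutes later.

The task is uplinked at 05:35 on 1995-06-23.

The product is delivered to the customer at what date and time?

The task is uplinked: 05:35 Jun 23, 1995.
The raw data is downlinked: 05:35 Jun 23, 1995 + 5h45m = 11:20 Jun 23, 1995.
Level-1 processing completes: 11:20 Jun 23, 1995 + 3h45m = 15:05 Jun 23, 1995.
The product is delivered to the customer: 15:05 Jun 23, 1995 + 30m = 15:35 Jun 23, 1995.

15:35 on 1995-06-23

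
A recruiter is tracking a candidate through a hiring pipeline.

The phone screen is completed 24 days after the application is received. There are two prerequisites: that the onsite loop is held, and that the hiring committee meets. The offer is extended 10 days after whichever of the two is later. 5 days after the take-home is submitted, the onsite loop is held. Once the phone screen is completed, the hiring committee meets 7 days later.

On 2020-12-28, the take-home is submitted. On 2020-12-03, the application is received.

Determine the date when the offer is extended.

2021-01-13

The take-home is submitted: Dec 28, 2020.
The onsite loop is held: Dec 28, 2020 + 5 days = Jan 2, 2021.
The application is received: Dec 3, 2020.
The phone screen is completed: Dec 3, 2020 + 24 days = Dec 27, 2020.
The hiring committee meets: Dec 27, 2020 + 7 days = Jan 3, 2021.
Both prerequisites met — the onsite loop is held (Jan 2, 2021), the hiring committee meets (Jan 3, 2021); the later is Jan 3, 2021.
The offer is extended: Jan 3, 2021 + 10 days = Jan 13, 2021.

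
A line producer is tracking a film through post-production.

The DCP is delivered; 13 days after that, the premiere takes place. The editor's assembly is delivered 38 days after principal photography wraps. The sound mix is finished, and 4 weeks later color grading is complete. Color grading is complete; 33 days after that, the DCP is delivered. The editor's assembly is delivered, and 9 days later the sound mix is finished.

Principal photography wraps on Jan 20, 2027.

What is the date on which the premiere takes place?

May 21, 2027

Principal photography wraps: Jan 20, 2027.
The editor's assembly is delivered: Jan 20, 2027 + 38 days = Feb 27, 2027.
The sound mix is finished: Feb 27, 2027 + 9 days = Mar 8, 2027.
Color grading is complete: Mar 8, 2027 + 4 weeks = Apr 5, 2027.
The DCP is delivered: Apr 5, 2027 + 33 days = May 8, 2027.
The premiere takes place: May 8, 2027 + 13 days = May 21, 2027.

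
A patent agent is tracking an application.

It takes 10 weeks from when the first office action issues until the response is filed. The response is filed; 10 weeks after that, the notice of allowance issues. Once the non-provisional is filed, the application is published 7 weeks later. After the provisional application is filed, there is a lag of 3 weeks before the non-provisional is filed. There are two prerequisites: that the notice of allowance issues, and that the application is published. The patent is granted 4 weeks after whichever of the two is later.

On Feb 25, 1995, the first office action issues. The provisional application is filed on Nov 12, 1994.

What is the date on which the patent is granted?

Aug 12, 1995

The first office action issues: Feb 25, 1995.
The response is filed: Feb 25, 1995 + 10 weeks = May 6, 1995.
The notice of allowance issues: May 6, 1995 + 10 weeks = Jul 15, 1995.
The provisional application is filed: Nov 12, 1994.
The non-provisional is filed: Nov 12, 1994 + 3 weeks = Dec 3, 1994.
The application is published: Dec 3, 1994 + 7 weeks = Jan 21, 1995.
Both prerequisites met — the notice of allowance issues (Jul 15, 1995), the application is published (Jan 21, 1995); the later is Jul 15, 1995.
The patent is granted: Jul 15, 1995 + 4 weeks = Aug 12, 1995.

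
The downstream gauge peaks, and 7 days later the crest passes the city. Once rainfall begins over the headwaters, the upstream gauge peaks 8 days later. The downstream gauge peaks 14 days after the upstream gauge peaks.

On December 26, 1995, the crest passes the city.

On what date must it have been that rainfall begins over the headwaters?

November 27, 1995

The crest passes the city: Dec 26, 1995.
The downstream gauge peaks: Dec 26, 1995 − 7 days = Dec 19, 1995.
The upstream gauge peaks: Dec 19, 1995 − 14 days = Dec 5, 1995.
Rainfall begins over the headwaters: Dec 5, 1995 − 8 days = Nov 27, 1995.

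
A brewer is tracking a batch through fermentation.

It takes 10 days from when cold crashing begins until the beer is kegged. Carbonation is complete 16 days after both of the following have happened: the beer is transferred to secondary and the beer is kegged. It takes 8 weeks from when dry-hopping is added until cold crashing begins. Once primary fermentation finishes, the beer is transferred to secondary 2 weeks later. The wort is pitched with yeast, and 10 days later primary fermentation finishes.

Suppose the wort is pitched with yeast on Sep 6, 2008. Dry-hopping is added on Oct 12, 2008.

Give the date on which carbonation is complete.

The wort is pitched with yeast: Sep 6, 2008.
Primary fermentation finishes: Sep 6, 2008 + 10 days = Sep 16, 2008.
The beer is transferred to secondary: Sep 16, 2008 + 2 weeks = Sep 30, 2008.
Dry-hopping is added: Oct 12, 2008.
Cold crashing begins: Oct 12, 2008 + 8 weeks = Dec 7, 2008.
The beer is kegged: Dec 7, 2008 + 10 days = Dec 17, 2008.
Both prerequisites met — the beer is transferred to secondary (Sep 30, 2008), the beer is kegged (Dec 17, 2008); the later is Dec 17, 2008.
Carbonation is complete: Dec 17, 2008 + 16 days = Jan 2, 2009.

Jan 2, 2009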